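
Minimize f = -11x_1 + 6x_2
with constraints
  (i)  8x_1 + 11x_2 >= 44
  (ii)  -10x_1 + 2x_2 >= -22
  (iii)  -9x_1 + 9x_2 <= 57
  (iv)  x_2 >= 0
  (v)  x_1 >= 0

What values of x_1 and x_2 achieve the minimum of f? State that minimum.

x_1 = 55/21, x_2 = 44/21, minimum f = -341/21

The binding constraints are 8x_1 + 11x_2 = 44 and -10x_1 + 2x_2 = -22.
Solving simultaneously gives x_1 = 55/21, x_2 = 44/21.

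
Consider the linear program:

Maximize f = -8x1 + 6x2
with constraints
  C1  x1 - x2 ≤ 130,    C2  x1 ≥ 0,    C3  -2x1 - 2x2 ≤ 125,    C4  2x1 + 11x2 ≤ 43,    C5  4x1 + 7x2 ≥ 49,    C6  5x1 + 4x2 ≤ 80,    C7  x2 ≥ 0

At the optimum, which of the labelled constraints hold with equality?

Extreme points and f = -8x1 + 6x2:
  (119/15, 37/15) → f = -146/3
  (708/47, 55/47) → f = -5334/47
  (49/4, 0) → f = -98
  (16, 0) → f = -128

The maximum is at (119/15, 37/15). Substituting into each constraint, equality holds for C4 and C5; the remaining constraints have slack.

C4 and C5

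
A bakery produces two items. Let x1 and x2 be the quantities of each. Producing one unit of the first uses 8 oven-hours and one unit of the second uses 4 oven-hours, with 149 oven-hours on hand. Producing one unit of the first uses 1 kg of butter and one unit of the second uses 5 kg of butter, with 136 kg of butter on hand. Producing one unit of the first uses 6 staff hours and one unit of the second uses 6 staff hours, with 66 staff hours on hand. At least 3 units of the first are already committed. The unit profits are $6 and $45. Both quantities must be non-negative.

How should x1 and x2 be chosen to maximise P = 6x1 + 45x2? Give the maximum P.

x1 = 3, x2 = 8, maximum P = 378

Extreme points and P = 6x1 + 45x2:
  (11, 0) → P = 66
  (3, 0) → P = 18
  (3, 8) → P = 378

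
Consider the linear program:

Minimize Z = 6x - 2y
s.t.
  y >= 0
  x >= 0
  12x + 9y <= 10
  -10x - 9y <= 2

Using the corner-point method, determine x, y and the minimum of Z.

Extreme points and Z = 6x - 2y:
  (0, 0) → Z = 0
  (5/6, 0) → Z = 5
  (0, 10/9) → Z = -20/9

x = 0, y = 10/9, minimum Z = -20/9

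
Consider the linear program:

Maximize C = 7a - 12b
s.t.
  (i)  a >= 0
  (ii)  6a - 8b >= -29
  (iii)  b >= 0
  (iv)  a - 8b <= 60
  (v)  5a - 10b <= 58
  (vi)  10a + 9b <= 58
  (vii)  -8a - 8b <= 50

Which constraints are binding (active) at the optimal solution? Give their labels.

(iii) and (vi)

Vertices and C = 7a - 12b:
  (0, 29/8) → C = -87/2
  (0, 0) → C = 0
  (203/134, 319/67) → C = -6235/134
  (29/5, 0) → C = 203/5

The maximum is at (29/5, 0). Substituting into each constraint, equality holds for (iii) and (vi); the remaining constraints have slack.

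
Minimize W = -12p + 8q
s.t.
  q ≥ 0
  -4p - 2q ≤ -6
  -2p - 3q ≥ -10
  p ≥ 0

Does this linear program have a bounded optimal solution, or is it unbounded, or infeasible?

Corner points and W = -12p + 8q:
  (3/2, 0) → W = -18
  (5, 0) → W = -60
  (0, 3) → W = 24
  (0, 10/3) → W = 80/3
The feasible region has finitely many vertices and no improving ray; the minimum is -60 at (5, 0).

bounded optimum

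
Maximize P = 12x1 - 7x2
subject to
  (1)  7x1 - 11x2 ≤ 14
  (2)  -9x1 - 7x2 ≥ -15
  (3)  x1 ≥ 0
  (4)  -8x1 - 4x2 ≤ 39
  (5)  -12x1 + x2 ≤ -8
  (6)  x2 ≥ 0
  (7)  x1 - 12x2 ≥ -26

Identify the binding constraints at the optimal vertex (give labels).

(2) and (6)

Vertices and P = 12x1 - 7x2:
  (71/93, 36/31) → P = 32/31
  (5/3, 0) → P = 20
  (2/3, 0) → P = 8

The maximum is at (5/3, 0). Substituting into each constraint, equality holds for (2) and (6); the remaining constraints have slack.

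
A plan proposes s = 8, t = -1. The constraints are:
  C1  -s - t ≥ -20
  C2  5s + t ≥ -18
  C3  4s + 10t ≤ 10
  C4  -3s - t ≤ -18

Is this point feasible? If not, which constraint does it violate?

Constraint C3: 4s + 10t = 22, which is not ≤ 10. All other constraints are satisfied.

not feasible — violates C3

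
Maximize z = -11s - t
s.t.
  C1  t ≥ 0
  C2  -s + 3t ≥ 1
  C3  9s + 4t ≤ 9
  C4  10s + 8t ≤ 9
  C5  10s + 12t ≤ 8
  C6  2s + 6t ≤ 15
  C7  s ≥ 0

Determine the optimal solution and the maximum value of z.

s = 0, t = 1/3, maximum z = -1/3

Vertices and z = -11s - t:
  (2/7, 3/7) → z = -25/7
  (0, 1/3) → z = -1/3
  (0, 2/3) → z = -2/3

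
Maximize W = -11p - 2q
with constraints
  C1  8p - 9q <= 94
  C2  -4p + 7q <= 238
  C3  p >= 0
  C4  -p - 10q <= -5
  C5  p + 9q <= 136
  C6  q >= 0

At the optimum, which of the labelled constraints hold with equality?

C3 and C4

Corner points and W = -11p - 2q:
  (230/9, 994/81) → W = -24758/81
  (47/4, 0) → W = -517/4
  (0, 1/2) → W = -1
  (0, 136/9) → W = -272/9
  (5, 0) → W = -55

The maximum is at (0, 1/2). Substituting into each constraint, equality holds for C3 and C4; the remaining constraints have slack.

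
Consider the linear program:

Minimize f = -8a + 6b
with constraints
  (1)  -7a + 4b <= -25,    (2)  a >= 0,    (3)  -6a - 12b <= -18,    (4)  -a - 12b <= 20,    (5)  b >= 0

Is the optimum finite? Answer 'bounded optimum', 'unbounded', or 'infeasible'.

unbounded

From the feasible point (25/7, 0), moving in the direction (1, 0) keeps every constraint satisfied while f decreases without bound.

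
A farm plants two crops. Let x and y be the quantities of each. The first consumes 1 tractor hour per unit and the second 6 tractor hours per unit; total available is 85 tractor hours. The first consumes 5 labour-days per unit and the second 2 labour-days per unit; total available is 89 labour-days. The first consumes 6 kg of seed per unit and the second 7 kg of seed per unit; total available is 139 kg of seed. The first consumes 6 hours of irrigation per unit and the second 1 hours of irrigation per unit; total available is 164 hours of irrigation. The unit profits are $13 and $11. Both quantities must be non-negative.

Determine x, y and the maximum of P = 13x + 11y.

x = 15, y = 7, maximum P = 272

Extreme points and P = 13x + 11y:
  (0, 0) → P = 0
  (0, 85/6) → P = 935/6
  (89/5, 0) → P = 1157/5
  (239/29, 371/29) → P = 7188/29
  (15, 7) → P = 272

At the optimal vertex, 5x + 2y = 89 and 6x + 7y = 139.
Solving simultaneously gives x = 15, y = 7.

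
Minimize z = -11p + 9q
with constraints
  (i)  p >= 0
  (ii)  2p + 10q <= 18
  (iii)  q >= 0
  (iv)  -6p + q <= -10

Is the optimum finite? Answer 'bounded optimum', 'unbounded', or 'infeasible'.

bounded optimum

Corner points and z = -11p + 9q:
  (9, 0) → z = -99
  (59/31, 44/31) → z = -253/31
  (5/3, 0) → z = -55/3
The feasible region has finitely many vertices and no improving ray; the minimum is -99 at (9, 0).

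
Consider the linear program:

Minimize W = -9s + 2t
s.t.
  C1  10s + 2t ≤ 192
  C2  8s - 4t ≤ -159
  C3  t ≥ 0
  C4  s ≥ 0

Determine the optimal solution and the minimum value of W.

s = 225/28, t = 1563/28, minimum W = 1101/28

Vertices and W = -9s + 2t:
  (225/28, 1563/28) → W = 1101/28
  (0, 96) → W = 192
  (0, 159/4) → W = 159/2

At the optimal vertex, 10s + 2t = 192 and 8s - 4t = -159.
Solving simultaneously gives s = 225/28, t = 1563/28.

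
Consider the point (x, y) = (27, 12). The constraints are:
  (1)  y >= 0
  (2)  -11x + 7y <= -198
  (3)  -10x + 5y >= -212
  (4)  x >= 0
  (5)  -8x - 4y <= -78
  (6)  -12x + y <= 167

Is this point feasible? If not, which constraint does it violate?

feasible

(1): 12 ≥ 0 ✓
(2): -213 ≤ -198 ✓
(3): -210 ≥ -212 ✓
(4): 27 ≥ 0 ✓
(5): -264 ≤ -78 ✓
(6): -312 ≤ 167 ✓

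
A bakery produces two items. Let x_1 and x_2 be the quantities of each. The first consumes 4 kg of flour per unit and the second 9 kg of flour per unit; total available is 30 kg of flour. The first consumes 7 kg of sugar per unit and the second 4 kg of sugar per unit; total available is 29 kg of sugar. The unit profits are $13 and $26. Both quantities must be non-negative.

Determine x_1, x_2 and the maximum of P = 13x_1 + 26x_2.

Corner points and P = 13x_1 + 26x_2:
  (0, 0) → P = 0
  (0, 10/3) → P = 260/3
  (29/7, 0) → P = 377/7
  (3, 2) → P = 91

x_1 = 3, x_2 = 2, maximum P = 91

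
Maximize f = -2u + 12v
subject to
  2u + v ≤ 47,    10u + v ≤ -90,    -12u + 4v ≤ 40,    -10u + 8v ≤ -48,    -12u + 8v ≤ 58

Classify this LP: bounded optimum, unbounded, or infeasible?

bounded optimum

Corner points and f = -2u + 12v:
  (-112/15, -46/3) → f = -2536/15
  (-64/7, -122/7) → f = -1336/7
The feasible region has finitely many vertices and no improving ray; the maximum is -2536/15 at (-112/15, -46/3).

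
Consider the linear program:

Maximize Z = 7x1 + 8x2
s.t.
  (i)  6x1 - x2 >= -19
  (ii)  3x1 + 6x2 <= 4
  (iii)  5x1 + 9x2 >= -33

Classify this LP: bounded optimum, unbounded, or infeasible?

From the feasible point (-110/39, 27/13), moving in the direction (6, -3) keeps every constraint satisfied while Z increases without bound.

unbounded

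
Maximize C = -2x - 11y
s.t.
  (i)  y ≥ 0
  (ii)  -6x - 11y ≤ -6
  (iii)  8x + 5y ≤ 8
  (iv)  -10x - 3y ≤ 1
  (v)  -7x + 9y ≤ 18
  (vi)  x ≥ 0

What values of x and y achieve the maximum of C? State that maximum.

x = 1, y = 0, maximum C = -2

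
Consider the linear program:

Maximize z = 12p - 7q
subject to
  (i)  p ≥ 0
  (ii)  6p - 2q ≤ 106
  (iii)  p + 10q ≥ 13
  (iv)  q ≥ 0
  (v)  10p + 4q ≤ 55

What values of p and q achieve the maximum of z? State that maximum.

The optimum lies where p + 10q = 13 and 10p + 4q = 55.
Solving simultaneously gives p = 83/16, q = 25/32.

p = 83/16, q = 25/32, maximum z = 1817/32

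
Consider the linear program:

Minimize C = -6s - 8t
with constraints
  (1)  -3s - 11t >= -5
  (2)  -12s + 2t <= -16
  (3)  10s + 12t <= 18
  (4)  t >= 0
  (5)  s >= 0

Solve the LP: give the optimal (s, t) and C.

Extreme points and C = -6s - 8t:
  (31/23, 2/23) → C = -202/23
  (5/3, 0) → C = -10
  (4/3, 0) → C = -8

The binding constraints are -3s - 11t = -5 and t = 0.
Solving simultaneously gives s = 5/3, t = 0.

s = 5/3, t = 0, minimum C = -10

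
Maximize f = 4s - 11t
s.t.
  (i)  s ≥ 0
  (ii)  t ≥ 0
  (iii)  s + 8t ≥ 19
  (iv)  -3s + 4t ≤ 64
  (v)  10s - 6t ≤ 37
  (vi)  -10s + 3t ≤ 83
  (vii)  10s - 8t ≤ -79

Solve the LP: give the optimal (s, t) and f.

Corner points and f = 4s - 11t:
  (0, 16) → f = -176
  (0, 79/8) → f = -869/8
  (49/4, 403/16) → f = -3649/16

The optimum lies where s = 0 and 10s - 8t = -79.
Solving simultaneously gives s = 0, t = 79/8.

s = 0, t = 79/8, maximum f = -869/8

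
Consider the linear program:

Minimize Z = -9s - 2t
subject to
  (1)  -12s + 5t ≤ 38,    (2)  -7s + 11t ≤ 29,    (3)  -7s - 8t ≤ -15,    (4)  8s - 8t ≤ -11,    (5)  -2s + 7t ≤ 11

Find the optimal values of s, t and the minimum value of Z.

Feasible corners and Z = -9s - 2t:
  (4/15, 197/120) → Z = -341/60
  (17/65, 107/65) → Z = -367/65
  (11/40, 33/20) → Z = -231/40

The binding constraints are 8s - 8t = -11 and -2s + 7t = 11.
Solving simultaneously gives s = 11/40, t = 33/20.

s = 11/40, t = 33/20, minimum Z = -231/40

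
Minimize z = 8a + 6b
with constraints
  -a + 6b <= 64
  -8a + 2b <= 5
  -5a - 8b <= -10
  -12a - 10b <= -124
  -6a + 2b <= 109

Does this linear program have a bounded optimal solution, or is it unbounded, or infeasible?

Feasible corners and z = 8a + 6b:
  (49/23, 507/46) → z = 1913/23
  (99/52, 263/26) → z = 987/13
  (446/23, -250/23) → z = 2068/23
The feasible region has finitely many vertices and no improving ray; the minimum is 987/13 at (99/52, 263/26).

bounded optimum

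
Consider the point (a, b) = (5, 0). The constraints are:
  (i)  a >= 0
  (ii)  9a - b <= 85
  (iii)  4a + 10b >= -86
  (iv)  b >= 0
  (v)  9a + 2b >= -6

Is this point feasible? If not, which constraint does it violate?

(i): 5 ≥ 0 ✓
(ii): 45 ≤ 85 ✓
(iii): 20 ≥ -86 ✓
(iv): 0 ≥ 0 ✓
(v): 45 ≥ -6 ✓

feasible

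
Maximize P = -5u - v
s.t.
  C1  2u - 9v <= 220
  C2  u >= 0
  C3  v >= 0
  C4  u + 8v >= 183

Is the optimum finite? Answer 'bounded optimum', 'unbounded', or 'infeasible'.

Extreme points and P = -5u - v:
  (3407/25, 146/25) → P = -17181/25
  (0, 183/8) → P = -183/8
The feasible region has finitely many vertices and no improving ray; the maximum is -183/8 at (0, 183/8).

bounded optimum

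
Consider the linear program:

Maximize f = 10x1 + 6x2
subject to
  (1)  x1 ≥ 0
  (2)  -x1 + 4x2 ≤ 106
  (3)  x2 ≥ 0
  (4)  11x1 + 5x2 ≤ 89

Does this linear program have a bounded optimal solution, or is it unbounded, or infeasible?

bounded optimum

Extreme points and f = 10x1 + 6x2:
  (0, 0) → f = 0
  (0, 89/5) → f = 534/5
  (89/11, 0) → f = 890/11
The feasible region has finitely many vertices and no improving ray; the maximum is 534/5 at (0, 89/5).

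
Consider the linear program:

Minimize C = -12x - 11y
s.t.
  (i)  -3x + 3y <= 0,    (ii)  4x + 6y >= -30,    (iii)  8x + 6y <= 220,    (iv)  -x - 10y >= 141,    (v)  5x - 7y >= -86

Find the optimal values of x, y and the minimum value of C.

Corner points and C = -12x - 11y:
  (125/2, -140/3) → C = -710/3
  (273/17, -267/17) → C = -339/17
  (1523/37, -674/37) → C = -10862/37

At the optimal vertex, 8x + 6y = 220 and -x - 10y = 141.
Solving simultaneously gives x = 1523/37, y = -674/37.

x = 1523/37, y = -674/37, minimum C = -10862/37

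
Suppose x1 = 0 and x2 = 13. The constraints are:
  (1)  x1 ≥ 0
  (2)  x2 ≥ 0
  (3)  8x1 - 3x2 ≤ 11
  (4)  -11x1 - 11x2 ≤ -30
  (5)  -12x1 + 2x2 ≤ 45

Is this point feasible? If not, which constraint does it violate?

(1): 0 ≥ 0 ✓
(2): 13 ≥ 0 ✓
(3): -39 ≤ 11 ✓
(4): -143 ≤ -30 ✓
(5): 26 ≤ 45 ✓

feasible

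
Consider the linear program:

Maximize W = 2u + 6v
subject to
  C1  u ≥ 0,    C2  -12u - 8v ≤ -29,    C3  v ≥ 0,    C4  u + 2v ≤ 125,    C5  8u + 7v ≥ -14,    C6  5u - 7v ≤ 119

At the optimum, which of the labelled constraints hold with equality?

C1 and C4

Feasible corners and W = 2u + 6v:
  (0, 29/8) → W = 87/4
  (0, 125/2) → W = 375
  (29/12, 0) → W = 29/6
  (119/5, 0) → W = 238/5
  (1113/17, 506/17) → W = 5262/17

The maximum is at (0, 125/2). Substituting into each constraint, equality holds for C1 and C4; the remaining constraints have slack.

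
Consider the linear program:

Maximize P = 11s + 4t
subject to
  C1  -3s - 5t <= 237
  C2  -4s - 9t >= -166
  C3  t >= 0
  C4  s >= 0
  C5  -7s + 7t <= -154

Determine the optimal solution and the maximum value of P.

The optimum lies where -4s - 9t = -166 and t = 0.
Solving simultaneously gives s = 83/2, t = 0.

s = 83/2, t = 0, maximum P = 913/2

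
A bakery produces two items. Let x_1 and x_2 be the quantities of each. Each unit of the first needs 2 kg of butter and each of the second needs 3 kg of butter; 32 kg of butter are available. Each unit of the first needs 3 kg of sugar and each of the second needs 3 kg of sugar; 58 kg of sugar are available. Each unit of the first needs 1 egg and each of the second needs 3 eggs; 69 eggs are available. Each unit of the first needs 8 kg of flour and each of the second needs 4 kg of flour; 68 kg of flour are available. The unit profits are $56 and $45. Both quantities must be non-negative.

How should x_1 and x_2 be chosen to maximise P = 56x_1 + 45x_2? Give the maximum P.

x_1 = 19/4, x_2 = 15/2, maximum P = 1207/2

Corner points and P = 56x_1 + 45x_2:
  (0, 0) → P = 0
  (0, 32/3) → P = 480
  (17/2, 0) → P = 476
  (19/4, 15/2) → P = 1207/2

The optimum lies where 2x_1 + 3x_2 = 32 and 8x_1 + 4x_2 = 68.
Solving simultaneously gives x_1 = 19/4, x_2 = 15/2.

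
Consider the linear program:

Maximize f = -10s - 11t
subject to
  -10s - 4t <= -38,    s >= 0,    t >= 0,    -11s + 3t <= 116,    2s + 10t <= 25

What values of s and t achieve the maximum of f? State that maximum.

s = 19/5, t = 0, maximum f = -38

Extreme points and f = -10s - 11t:
  (19/5, 0) → f = -38
  (70/23, 87/46) → f = -2357/46
  (25/2, 0) → f = -125

The binding constraints are -10s - 4t = -38 and t = 0.
Solving simultaneously gives s = 19/5, t = 0.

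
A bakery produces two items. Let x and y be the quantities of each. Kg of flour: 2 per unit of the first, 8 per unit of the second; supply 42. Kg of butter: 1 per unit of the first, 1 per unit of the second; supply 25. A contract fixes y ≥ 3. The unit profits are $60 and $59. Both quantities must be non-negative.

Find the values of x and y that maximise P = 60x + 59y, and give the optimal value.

x = 9, y = 3, maximum P = 717

Corner points and P = 60x + 59y:
  (0, 21/4) → P = 1239/4
  (0, 3) → P = 177
  (9, 3) → P = 717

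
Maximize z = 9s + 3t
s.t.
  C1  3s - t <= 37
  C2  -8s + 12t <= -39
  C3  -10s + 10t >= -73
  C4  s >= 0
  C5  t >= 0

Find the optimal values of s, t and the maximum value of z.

Feasible corners and z = 9s + 3t:
  (243/20, 97/20) → z = 1239/10
  (39/8, 0) → z = 351/8
  (73/10, 0) → z = 657/10

The binding constraints are -8s + 12t = -39 and -10s + 10t = -73.
Solving simultaneously gives s = 243/20, t = 97/20.

s = 243/20, t = 97/20, maximum z = 1239/10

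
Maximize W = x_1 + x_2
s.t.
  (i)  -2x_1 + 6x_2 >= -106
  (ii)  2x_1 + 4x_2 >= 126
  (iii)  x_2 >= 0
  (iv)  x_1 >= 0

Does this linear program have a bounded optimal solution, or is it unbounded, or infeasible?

unbounded

From the feasible point (59, 2), moving in the direction (0, 1) keeps every constraint satisfied while W increases without bound.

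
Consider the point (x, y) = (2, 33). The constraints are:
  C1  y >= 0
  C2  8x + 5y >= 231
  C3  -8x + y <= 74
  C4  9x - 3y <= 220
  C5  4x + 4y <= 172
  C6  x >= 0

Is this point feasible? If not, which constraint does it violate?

Constraint C2: 8x + 5y = 181, which is not ≥ 231. All other constraints are satisfied.

not feasible — violates C2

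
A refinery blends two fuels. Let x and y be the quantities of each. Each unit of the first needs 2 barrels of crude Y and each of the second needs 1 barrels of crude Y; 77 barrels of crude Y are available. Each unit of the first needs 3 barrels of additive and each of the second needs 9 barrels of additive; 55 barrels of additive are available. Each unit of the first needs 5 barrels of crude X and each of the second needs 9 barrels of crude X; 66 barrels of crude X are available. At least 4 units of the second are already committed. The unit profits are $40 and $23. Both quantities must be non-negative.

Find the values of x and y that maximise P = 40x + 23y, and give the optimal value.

x = 6, y = 4, maximum P = 332

The binding constraints are 5x + 9y = 66 and y = 4.
Solving simultaneously gives x = 6, y = 4.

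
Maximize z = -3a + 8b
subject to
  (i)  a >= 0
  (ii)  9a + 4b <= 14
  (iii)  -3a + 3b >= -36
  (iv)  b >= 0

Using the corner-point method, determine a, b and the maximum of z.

a = 0, b = 7/2, maximum z = 28

The optimum lies where a = 0 and 9a + 4b = 14.
Solving simultaneously gives a = 0, b = 7/2.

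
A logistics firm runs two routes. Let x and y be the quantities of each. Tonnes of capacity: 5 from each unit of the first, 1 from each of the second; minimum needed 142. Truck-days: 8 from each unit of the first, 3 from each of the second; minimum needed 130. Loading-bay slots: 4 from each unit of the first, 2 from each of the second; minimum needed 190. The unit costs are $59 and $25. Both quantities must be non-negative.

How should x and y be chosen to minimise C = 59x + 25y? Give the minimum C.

Corner points and C = 59x + 25y:
  (0, 142) → C = 3550
  (95/2, 0) → C = 5605/2
  (47/3, 191/3) → C = 2516
The feasible region is unbounded (it extends along (0, 1), (1, 0)), but C strictly increases along every unbounded feasible direction, so there is no improving ray and the minimum is attained at a vertex.

x = 47/3, y = 191/3, minimum C = 2516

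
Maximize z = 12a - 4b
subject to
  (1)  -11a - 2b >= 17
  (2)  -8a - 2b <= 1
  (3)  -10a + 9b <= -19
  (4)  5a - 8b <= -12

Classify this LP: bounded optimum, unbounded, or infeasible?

infeasible

The boundaries -11a - 2b = 17 and -8a - 2b = 1 meet at (-16/3, 125/6), but that point violates -10a + 9b ≤ -19. Every candidate vertex is excluded by some other constraint, so the feasible region is empty.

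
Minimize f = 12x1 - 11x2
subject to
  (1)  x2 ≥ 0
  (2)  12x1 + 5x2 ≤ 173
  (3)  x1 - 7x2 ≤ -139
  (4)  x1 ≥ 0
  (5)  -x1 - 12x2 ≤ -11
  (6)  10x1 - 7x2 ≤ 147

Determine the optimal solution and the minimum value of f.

Extreme points and f = 12x1 - 11x2:
  (516/89, 1841/89) → f = -14059/89
  (0, 173/5) → f = -1903/5
  (0, 139/7) → f = -1529/7

The optimum lies where 12x1 + 5x2 = 173 and x1 = 0.
Solving simultaneously gives x1 = 0, x2 = 173/5.

x1 = 0, x2 = 173/5, minimum f = -1903/5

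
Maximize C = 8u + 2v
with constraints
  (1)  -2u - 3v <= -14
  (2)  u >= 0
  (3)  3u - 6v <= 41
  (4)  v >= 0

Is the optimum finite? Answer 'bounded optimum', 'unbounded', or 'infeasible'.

From the feasible point (0, 14/3), moving in the direction (0, 1) keeps every constraint satisfied while C increases without bound.

unbounded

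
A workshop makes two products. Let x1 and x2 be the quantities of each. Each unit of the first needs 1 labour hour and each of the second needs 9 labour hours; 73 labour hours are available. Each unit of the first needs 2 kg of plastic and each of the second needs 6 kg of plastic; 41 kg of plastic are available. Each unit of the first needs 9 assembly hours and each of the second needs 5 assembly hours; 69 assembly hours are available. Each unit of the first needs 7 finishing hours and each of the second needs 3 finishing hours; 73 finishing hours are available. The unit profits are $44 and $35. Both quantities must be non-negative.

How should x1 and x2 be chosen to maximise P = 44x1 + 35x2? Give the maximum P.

Extreme points and P = 44x1 + 35x2:
  (0, 0) → P = 0
  (0, 41/6) → P = 1435/6
  (23/3, 0) → P = 1012/3
  (19/4, 21/4) → P = 1571/4

x1 = 19/4, x2 = 21/4, maximum P = 1571/4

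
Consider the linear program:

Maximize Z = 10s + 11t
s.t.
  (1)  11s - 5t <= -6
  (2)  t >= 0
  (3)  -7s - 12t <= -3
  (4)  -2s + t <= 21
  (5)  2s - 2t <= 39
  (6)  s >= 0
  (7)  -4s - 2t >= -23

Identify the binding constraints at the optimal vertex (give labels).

(6) and (7)

Vertices and Z = 10s + 11t:
  (0, 6/5) → Z = 66/5
  (103/42, 277/42) → Z = 1359/14
  (0, 23/2) → Z = 253/2

The maximum is at (0, 23/2). Substituting into each constraint, equality holds for (6) and (7); the remaining constraints have slack.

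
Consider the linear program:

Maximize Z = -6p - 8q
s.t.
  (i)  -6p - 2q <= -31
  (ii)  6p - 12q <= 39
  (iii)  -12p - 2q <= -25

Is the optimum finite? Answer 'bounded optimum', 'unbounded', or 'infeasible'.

Vertices and Z = -6p - 8q:
  (75/14, -4/7) → Z = -193/7
  (-1, 37/2) → Z = -142
The feasible region has finitely many vertices and no improving ray; the maximum is -193/7 at (75/14, -4/7).

bounded optimum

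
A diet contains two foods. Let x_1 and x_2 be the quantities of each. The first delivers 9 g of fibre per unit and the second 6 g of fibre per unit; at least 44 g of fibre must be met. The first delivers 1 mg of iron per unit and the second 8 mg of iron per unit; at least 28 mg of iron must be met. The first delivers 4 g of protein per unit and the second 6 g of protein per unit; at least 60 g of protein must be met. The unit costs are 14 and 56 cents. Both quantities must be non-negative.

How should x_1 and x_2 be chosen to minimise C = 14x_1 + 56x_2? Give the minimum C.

Vertices and C = 14x_1 + 56x_2:
  (0, 10) → C = 560
  (28, 0) → C = 392
  (12, 2) → C = 280
The feasible region is unbounded (it extends along (0, 1), (1, 0)), but C strictly increases along every unbounded feasible direction, so there is no improving ray and the minimum is attained at a vertex.

The binding constraints are x_1 + 8x_2 = 28 and 4x_1 + 6x_2 = 60.
Solving simultaneously gives x_1 = 12, x_2 = 2.

x_1 = 12, x_2 = 2, minimum C = 280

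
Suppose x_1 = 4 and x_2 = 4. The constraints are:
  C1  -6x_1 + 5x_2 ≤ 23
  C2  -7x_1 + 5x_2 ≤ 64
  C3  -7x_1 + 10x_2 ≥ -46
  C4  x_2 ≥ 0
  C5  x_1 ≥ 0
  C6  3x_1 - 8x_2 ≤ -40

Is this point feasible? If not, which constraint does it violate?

Constraint C6: 3x_1 - 8x_2 = -20, which is not ≤ -40. All other constraints are satisfied.

not feasible — violates C6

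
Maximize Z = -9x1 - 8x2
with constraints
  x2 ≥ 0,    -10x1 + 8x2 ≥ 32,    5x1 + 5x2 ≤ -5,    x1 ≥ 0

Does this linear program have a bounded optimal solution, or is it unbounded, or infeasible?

The boundaries x2 = 0 and -10x1 + 8x2 = 32 meet at (-16/5, 0), but that point violates x1 ≥ 0. Every candidate vertex is excluded by some other constraint, so the feasible region is empty.

infeasible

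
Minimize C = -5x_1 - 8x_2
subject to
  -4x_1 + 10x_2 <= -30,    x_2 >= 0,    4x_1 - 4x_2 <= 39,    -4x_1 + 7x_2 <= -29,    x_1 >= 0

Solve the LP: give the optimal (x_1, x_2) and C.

Feasible corners and C = -5x_1 - 8x_2:
  (15/2, 0) → C = -75/2
  (45/4, 3/2) → C = -273/4
  (39/4, 0) → C = -195/4

The optimum lies where -4x_1 + 10x_2 = -30 and 4x_1 - 4x_2 = 39.
Solving simultaneously gives x_1 = 45/4, x_2 = 3/2.

x_1 = 45/4, x_2 = 3/2, minimum C = -273/4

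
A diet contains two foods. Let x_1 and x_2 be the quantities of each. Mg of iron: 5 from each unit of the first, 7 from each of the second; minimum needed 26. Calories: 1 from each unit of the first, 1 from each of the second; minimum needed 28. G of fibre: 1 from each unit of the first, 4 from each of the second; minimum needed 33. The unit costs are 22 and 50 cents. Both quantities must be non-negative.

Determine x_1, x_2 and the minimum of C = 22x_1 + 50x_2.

Extreme points and C = 22x_1 + 50x_2:
  (0, 28) → C = 1400
  (33, 0) → C = 726
  (79/3, 5/3) → C = 1988/3
The feasible region is unbounded (it extends along (0, 1), (1, 0)), but C strictly increases along every unbounded feasible direction, so there is no improving ray and the minimum is attained at a vertex.

x_1 = 79/3, x_2 = 5/3, minimum C = 1988/3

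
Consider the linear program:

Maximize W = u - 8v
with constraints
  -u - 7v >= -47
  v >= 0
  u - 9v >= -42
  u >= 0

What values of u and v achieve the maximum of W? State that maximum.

Corner points and W = u - 8v:
  (47, 0) → W = 47
  (129/16, 89/16) → W = -583/16
  (0, 0) → W = 0
  (0, 14/3) → W = -112/3

The optimum lies where -u - 7v = -47 and v = 0.
Solving simultaneously gives u = 47, v = 0.

u = 47, v = 0, maximum W = 47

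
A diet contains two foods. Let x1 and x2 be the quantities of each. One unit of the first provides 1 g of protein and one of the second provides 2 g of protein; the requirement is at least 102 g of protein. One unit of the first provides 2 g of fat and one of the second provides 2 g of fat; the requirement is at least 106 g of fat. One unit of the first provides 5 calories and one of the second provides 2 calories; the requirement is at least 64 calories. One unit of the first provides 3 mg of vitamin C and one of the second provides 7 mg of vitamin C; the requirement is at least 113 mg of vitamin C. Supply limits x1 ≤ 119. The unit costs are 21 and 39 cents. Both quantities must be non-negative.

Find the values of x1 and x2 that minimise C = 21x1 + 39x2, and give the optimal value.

x1 = 4, x2 = 49, minimum C = 1995

Extreme points and C = 21x1 + 39x2:
  (0, 53) → C = 2067
  (102, 0) → C = 2142
  (119, 0) → C = 2499
  (4, 49) → C = 1995
The feasible region is unbounded (it extends along (0, 1)), but C strictly increases along every unbounded feasible direction, so there is no improving ray and the minimum is attained at a vertex.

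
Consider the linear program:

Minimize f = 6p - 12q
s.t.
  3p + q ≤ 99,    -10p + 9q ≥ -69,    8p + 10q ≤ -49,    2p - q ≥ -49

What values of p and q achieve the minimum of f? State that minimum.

p = -77/4, q = 21/2, minimum f = -483/2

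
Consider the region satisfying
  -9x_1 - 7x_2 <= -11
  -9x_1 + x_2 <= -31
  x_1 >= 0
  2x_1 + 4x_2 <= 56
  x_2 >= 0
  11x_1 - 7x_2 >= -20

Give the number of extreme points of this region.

4

Of the 15 pairwise boundary intersections, those satisfying every inequality are:
  (31/9, 0)
  (237/52, 521/52)
  (28, 0)
  (156/29, 328/29)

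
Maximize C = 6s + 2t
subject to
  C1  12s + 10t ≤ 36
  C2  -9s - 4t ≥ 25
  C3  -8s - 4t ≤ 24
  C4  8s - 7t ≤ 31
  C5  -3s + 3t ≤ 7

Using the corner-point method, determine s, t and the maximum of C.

s = -1, t = -4, maximum C = -14

Extreme points and C = 6s + 2t:
  (-1, -4) → C = -14
  (-103/39, -4/13) → C = -214/13
  (-25/9, -4/9) → C = -158/9

The binding constraints are -9s - 4t = 25 and -8s - 4t = 24.
Solving simultaneously gives s = -1, t = -4.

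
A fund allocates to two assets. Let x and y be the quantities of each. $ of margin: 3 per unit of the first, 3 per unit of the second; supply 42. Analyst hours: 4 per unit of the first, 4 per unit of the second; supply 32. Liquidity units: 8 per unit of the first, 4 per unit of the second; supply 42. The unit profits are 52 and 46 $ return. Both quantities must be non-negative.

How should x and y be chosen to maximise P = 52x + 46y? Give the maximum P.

x = 5/2, y = 11/2, maximum P = 383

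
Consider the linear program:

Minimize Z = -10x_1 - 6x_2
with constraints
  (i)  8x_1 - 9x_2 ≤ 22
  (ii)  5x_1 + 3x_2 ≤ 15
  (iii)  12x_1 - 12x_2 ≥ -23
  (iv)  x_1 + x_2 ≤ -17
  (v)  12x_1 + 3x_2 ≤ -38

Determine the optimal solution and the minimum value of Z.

Vertices and Z = -10x_1 - 6x_2:
  (-157/4, -112/3) → Z = 1233/2
  (-131/17, -158/17) → Z = 2258/17
  (-227/24, -181/24) → Z = 839/6

x_1 = -131/17, x_2 = -158/17, minimum Z = 2258/17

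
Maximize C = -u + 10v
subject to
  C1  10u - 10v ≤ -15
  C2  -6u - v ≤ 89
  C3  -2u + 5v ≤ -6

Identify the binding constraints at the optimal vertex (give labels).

C1 and C3

Feasible corners and C = -u + 10v:
  (-181/14, -80/7) → C = -1419/14
  (-9/2, -3) → C = -51/2
  (-439/32, -107/16) → C = -1701/32

The maximum is at (-9/2, -3). Substituting into each constraint, equality holds for C1 and C3; the remaining constraints have slack.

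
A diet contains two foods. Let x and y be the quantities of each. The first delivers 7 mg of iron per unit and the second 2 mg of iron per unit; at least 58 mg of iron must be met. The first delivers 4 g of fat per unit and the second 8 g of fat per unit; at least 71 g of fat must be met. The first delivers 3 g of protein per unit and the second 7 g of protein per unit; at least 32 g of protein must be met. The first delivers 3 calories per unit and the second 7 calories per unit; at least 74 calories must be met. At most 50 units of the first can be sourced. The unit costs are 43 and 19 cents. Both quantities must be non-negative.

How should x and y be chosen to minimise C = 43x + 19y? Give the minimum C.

The feasible region is unbounded (it extends along (0, 1)), but C strictly increases along every unbounded feasible direction, so there is no improving ray and the minimum is attained at a vertex.

The optimum lies where 7x + 2y = 58 and 3x + 7y = 74.
Solving simultaneously gives x = 6, y = 8.

x = 6, y = 8, minimum C = 410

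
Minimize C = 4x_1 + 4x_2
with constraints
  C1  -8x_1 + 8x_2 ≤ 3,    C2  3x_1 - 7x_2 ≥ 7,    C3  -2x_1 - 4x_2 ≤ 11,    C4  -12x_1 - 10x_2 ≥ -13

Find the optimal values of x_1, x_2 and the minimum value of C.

x_1 = -49/26, x_2 = -47/26, minimum C = -192/13

Corner points and C = 4x_1 + 4x_2:
  (-49/26, -47/26) → C = -192/13
  (161/114, -15/38) → C = 232/57
  (81/14, -79/14) → C = 4/7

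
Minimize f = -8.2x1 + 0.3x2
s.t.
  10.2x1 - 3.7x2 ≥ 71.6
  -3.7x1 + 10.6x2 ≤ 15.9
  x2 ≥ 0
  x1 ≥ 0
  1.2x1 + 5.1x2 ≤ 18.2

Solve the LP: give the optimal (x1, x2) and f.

Vertices and f = -8.2x1 + 0.3x2:
  (358/51, 0) → f = -14678/255
  (21625/2823, 1662/941) → f = -879146/14115
  (91/6, 0) → f = -3731/30

x1 = 91/6, x2 = 0, minimum f = -3731/30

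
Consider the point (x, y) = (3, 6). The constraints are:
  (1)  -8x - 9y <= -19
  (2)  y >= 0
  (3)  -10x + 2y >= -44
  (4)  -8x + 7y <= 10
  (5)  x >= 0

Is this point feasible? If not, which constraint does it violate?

not feasible — violates (4)

Constraint (4): -8x + 7y = 18, which is not ≤ 10. All other constraints are satisfied.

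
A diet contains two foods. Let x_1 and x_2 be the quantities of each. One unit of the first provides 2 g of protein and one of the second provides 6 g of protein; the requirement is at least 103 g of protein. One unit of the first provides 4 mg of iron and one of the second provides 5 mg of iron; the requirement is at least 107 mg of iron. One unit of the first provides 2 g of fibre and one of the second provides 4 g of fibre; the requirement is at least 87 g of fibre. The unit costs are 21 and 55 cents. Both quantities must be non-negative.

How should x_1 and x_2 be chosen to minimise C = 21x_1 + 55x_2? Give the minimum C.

x_1 = 55/2, x_2 = 8, minimum C = 2035/2

Extreme points and C = 21x_1 + 55x_2:
  (0, 87/4) → C = 4785/4
  (103/2, 0) → C = 2163/2
  (55/2, 8) → C = 2035/2
The feasible region is unbounded (it extends along (0, 1), (1, 0)), but C strictly increases along every unbounded feasible direction, so there is no improving ray and the minimum is attained at a vertex.

The optimum lies where 2x_1 + 6x_2 = 103 and 2x_1 + 4x_2 = 87.
Solving simultaneously gives x_1 = 55/2, x_2 = 8.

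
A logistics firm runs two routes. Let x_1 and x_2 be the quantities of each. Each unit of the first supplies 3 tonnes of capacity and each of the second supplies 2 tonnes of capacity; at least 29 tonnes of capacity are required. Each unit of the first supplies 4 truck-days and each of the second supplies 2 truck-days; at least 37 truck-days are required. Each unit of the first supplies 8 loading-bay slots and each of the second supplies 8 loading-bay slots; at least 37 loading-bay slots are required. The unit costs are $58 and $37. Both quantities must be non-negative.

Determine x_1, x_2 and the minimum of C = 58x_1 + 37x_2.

Feasible corners and C = 58x_1 + 37x_2:
  (0, 37/2) → C = 1369/2
  (29/3, 0) → C = 1682/3
  (8, 5/2) → C = 1113/2
The feasible region is unbounded (it extends along (0, 1), (1, 0)), but C strictly increases along every unbounded feasible direction, so there is no improving ray and the minimum is attained at a vertex.

The binding constraints are 3x_1 + 2x_2 = 29 and 4x_1 + 2x_2 = 37.
Solving simultaneously gives x_1 = 8, x_2 = 5/2.

x_1 = 8, x_2 = 5/2, minimum C = 1113/2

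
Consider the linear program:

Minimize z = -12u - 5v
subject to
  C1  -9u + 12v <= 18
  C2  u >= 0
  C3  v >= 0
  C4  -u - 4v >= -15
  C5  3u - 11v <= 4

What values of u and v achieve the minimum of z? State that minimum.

u = 181/23, v = 41/23, minimum z = -2377/23

Feasible corners and z = -12u - 5v:
  (0, 3/2) → z = -15/2
  (9/4, 51/16) → z = -687/16
  (0, 0) → z = 0
  (4/3, 0) → z = -16
  (181/23, 41/23) → z = -2377/23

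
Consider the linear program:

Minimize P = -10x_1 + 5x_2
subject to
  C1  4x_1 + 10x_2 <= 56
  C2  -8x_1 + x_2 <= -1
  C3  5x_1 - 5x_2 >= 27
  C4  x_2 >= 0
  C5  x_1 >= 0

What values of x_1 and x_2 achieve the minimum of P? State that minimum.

Vertices and P = -10x_1 + 5x_2:
  (55/7, 86/35) → P = -464/7
  (14, 0) → P = -140
  (27/5, 0) → P = -54

x_1 = 14, x_2 = 0, minimum P = -140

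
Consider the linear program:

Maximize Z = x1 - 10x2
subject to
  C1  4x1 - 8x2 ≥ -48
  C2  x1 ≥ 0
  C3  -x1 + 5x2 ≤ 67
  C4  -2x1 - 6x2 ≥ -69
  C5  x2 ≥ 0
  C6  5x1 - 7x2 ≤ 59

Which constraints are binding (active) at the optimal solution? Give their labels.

C5 and C6

Feasible corners and Z = x1 - 10x2:
  (0, 6) → Z = -60
  (33/5, 93/10) → Z = -432/5
  (0, 0) → Z = 0
  (837/44, 227/44) → Z = -1433/44
  (59/5, 0) → Z = 59/5

The maximum is at (59/5, 0). Substituting into each constraint, equality holds for C5 and C6; the remaining constraints have slack.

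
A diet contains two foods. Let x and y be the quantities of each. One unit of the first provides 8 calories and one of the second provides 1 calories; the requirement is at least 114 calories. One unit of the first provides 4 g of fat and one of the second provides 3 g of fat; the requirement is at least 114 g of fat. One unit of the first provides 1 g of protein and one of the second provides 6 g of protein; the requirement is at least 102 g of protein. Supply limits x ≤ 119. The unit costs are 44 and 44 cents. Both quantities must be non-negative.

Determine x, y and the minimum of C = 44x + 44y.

Extreme points and C = 44x + 44y:
  (0, 114) → C = 5016
  (102, 0) → C = 4488
  (119, 0) → C = 5236
  (57/5, 114/5) → C = 7524/5
  (18, 14) → C = 1408
The feasible region is unbounded (it extends along (0, 1)), but C strictly increases along every unbounded feasible direction, so there is no improving ray and the minimum is attained at a vertex.

At the optimal vertex, 4x + 3y = 114 and x + 6y = 102.
Solving simultaneously gives x = 18, y = 14.

x = 18, y = 14, minimum C = 1408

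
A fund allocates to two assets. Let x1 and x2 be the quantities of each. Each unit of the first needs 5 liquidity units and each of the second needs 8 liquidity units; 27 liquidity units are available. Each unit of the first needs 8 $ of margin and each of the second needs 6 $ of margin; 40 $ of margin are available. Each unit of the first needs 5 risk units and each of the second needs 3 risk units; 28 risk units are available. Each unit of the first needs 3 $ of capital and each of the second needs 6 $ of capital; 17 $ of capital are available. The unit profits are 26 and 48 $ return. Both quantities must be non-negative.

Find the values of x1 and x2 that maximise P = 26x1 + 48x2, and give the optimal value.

Extreme points and P = 26x1 + 48x2:
  (0, 0) → P = 0
  (0, 17/6) → P = 136
  (5, 0) → P = 130
  (79/17, 8/17) → P = 2438/17
  (13/3, 2/3) → P = 434/3

x1 = 13/3, x2 = 2/3, maximum P = 434/3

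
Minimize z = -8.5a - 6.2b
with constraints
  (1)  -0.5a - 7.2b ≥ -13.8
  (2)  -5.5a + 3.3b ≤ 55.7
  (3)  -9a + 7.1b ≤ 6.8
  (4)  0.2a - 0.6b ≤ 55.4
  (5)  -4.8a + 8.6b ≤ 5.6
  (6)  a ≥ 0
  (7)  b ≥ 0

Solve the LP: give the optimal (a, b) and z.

Vertices and z = -8.5a - 6.2b:
  (3918/1943, 3452/1943) → z = -273527/9715
  (138/5, 0) → z = -1173/5
  (0, 28/43) → z = -868/215
  (0, 0) → z = 0

a = 27.6, b = 0, minimum z = -234.6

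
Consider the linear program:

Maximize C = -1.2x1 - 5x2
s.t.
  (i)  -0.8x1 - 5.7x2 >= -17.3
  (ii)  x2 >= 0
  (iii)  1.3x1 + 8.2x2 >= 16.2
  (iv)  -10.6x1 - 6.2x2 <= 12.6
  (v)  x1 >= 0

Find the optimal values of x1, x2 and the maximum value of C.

x1 = 0, x2 = 81/41, maximum C = -405/41

Corner points and C = -1.2x1 - 5x2:
  (173/8, 0) → C = -519/20
  (0, 173/57) → C = -865/57
  (162/13, 0) → C = -972/65
  (0, 81/41) → C = -405/41

At the optimal vertex, 1.3x1 + 8.2x2 = 16.2 and x1 = 0.
Solving simultaneously gives x1 = 0, x2 = 81/41.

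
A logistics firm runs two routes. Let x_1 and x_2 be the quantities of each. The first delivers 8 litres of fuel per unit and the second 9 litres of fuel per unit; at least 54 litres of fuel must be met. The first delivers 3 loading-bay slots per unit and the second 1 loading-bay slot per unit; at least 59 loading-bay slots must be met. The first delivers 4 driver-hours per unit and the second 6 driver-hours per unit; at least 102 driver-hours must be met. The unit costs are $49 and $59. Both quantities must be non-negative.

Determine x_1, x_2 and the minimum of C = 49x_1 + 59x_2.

x_1 = 18, x_2 = 5, minimum C = 1177

Feasible corners and C = 49x_1 + 59x_2:
  (0, 59) → C = 3481
  (51/2, 0) → C = 2499/2
  (18, 5) → C = 1177
The feasible region is unbounded (it extends along (0, 1), (1, 0)), but C strictly increases along every unbounded feasible direction, so there is no improving ray and the minimum is attained at a vertex.

The optimum lies where 3x_1 + x_2 = 59 and 4x_1 + 6x_2 = 102.
Solving simultaneously gives x_1 = 18, x_2 = 5.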